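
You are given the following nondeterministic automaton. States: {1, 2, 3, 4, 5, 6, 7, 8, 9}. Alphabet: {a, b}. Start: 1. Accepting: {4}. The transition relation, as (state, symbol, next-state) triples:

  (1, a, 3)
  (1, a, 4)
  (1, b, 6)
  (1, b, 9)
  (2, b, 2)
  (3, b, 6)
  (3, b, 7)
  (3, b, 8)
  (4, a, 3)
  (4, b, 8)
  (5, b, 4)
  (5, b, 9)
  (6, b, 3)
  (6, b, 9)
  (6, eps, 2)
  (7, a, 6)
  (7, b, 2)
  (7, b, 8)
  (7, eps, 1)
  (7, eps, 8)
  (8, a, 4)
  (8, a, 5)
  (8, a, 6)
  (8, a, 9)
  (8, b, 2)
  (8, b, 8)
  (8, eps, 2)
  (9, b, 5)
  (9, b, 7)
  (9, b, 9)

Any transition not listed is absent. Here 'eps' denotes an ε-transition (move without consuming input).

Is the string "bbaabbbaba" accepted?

Start in {1}.
Read 'b': 1→{6, 9}; union {6, 9}; ε-closure = {2, 6, 9}.
Read 'b': 2→{2}, 6→{3, 9}, 9→{5, 7, 9}; union {2, 3, 5, 7, 9}; ε-closure = {1, 2, 3, 5, 7, 8, 9}.
Read 'a': 1→{3, 4}, 2→∅, 3→∅, 5→∅, 7→{6}, 8→{4, 5, 6, 9}, 9→∅; union {3, 4, 5, 6, 9}; ε-closure = {2, 3, 4, 5, 6, 9}.
Read 'a': 2→∅, 3→∅, 4→{3}, 5→∅, 6→∅, 9→∅; now {3}.
Read 'b': 3→{6, 7, 8}; union {6, 7, 8}; ε-closure = {1, 2, 6, 7, 8}.
Read 'b': 1→{6, 9}, 2→{2}, 6→{3, 9}, 7→{2, 8}, 8→{2, 8}; now {2, 3, 6, 8, 9}.
Read 'b': 2→{2}, 3→{6, 7, 8}, 6→{3, 9}, 8→{2, 8}, 9→{5, 7, 9}; union {2, 3, 5, 6, 7, 8, 9}; ε-closure = {1, 2, 3, 5, 6, 7, 8, 9}.
Read 'a': 1→{3, 4}, 2→∅, 3→∅, 5→∅, 6→∅, 7→{6}, 8→{4, 5, 6, 9}, 9→∅; union {3, 4, 5, 6, 9}; ε-closure = {2, 3, 4, 5, 6, 9}.
Read 'b': 2→{2}, 3→{6, 7, 8}, 4→{8}, 5→{4, 9}, 6→{3, 9}, 9→{5, 7, 9}; union {2, 3, 4, 5, 6, 7, 8, 9}; ε-closure = {1, 2, 3, 4, 5, 6, 7, 8, 9}.
Read 'a': 1→{3, 4}, 2→∅, 3→∅, 4→{3}, 5→∅, 6→∅, 7→{6}, 8→{4, 5, 6, 9}, 9→∅; union {3, 4, 5, 6, 9}; ε-closure = {2, 3, 4, 5, 6, 9}.
The final set {2, 3, 4, 5, 6, 9} contains the accepting state 4.

Yes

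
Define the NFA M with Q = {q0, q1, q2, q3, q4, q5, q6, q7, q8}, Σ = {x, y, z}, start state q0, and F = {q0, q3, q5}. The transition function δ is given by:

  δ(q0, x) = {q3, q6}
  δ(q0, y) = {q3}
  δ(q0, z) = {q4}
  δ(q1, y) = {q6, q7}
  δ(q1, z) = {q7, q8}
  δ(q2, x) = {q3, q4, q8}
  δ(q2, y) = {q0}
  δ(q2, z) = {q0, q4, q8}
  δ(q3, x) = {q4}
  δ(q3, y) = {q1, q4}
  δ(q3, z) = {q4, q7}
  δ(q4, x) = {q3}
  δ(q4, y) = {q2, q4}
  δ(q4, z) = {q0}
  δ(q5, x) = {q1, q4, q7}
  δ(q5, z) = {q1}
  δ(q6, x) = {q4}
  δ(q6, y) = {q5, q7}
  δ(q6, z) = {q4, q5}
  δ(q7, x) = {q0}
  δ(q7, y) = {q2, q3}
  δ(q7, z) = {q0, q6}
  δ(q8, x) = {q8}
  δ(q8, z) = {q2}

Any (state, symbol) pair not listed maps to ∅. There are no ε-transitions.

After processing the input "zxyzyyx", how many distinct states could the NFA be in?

Start in {q0}.
Read 'z': q0→{q4}; now {q4}.
Read 'x': q4→{q3}; now {q3}.
Read 'y': q3→{q1, q4}; now {q1, q4}.
Read 'z': q1→{q7, q8}, q4→{q0}; now {q0, q7, q8}.
Read 'y': q0→{q3}, q7→{q2, q3}, q8→∅; now {q2, q3}.
Read 'y': q2→{q0}, q3→{q1, q4}; now {q0, q1, q4}.
Read 'x': q0→{q3, q6}, q1→∅, q4→{q3}; now {q3, q6}.
That set has 2 states.

2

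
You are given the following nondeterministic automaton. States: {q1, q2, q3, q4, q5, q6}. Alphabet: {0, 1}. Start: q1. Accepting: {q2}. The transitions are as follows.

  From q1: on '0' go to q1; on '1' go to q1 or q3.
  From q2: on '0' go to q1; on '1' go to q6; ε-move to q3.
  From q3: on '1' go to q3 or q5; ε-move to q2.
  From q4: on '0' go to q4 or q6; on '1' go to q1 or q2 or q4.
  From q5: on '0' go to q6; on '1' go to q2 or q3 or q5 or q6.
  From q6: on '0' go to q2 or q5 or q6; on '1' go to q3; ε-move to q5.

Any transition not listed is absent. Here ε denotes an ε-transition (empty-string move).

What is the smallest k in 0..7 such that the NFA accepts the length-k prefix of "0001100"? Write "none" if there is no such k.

Start in {q1}.
Read '0': q1→{q1}; now {q1}.
Read '0': q1→{q1}; now {q1}.
Read '0': q1→{q1}; now {q1}.
Read '1': q1→{q1, q3}; union {q1, q3}; ε-closure = {q1, q2, q3}.
None of the earlier sets intersect F, but {q1, q2, q3} does.

4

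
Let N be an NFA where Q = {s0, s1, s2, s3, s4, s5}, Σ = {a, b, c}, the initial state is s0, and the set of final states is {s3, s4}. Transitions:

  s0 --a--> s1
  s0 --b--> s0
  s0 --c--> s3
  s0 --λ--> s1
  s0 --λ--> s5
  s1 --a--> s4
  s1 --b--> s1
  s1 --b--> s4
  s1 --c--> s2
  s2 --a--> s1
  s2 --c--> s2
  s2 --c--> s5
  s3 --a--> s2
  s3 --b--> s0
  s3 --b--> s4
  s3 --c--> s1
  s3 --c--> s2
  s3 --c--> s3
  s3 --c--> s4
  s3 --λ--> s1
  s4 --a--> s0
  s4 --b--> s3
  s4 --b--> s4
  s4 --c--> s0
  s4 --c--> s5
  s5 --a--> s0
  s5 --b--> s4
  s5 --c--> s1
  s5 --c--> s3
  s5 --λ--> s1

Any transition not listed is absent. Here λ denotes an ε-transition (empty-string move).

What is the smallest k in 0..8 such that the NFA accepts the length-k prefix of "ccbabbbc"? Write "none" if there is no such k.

Start: ε-closure({s0}) = {s0, s1, s5}.
Read 'c': s0→{s3}, s1→{s2}, s5→{s1, s3}; now {s1, s2, s3}.
None of the earlier sets intersect F, but {s1, s2, s3} does.

1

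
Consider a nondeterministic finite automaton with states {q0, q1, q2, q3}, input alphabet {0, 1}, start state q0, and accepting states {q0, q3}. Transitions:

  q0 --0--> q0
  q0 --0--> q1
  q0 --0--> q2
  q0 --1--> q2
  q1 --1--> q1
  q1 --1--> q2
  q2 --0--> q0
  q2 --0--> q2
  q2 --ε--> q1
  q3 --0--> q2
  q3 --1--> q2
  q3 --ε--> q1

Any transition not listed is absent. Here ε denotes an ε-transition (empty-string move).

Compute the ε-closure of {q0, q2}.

Begin with {q0, q2}.
ε-move q2 → q1; add q1.

{q0, q1, q2}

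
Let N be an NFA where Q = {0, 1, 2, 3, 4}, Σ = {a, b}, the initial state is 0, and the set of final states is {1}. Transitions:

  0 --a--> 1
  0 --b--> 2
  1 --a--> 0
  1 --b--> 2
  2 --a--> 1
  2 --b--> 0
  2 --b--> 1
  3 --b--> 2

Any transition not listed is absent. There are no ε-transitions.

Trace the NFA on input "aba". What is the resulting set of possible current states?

Start in {0}.
Read 'a': 0→{1}; now {1}.
Read 'b': 1→{2}; now {2}.
Read 'a': 2→{1}; now {1}.

{1}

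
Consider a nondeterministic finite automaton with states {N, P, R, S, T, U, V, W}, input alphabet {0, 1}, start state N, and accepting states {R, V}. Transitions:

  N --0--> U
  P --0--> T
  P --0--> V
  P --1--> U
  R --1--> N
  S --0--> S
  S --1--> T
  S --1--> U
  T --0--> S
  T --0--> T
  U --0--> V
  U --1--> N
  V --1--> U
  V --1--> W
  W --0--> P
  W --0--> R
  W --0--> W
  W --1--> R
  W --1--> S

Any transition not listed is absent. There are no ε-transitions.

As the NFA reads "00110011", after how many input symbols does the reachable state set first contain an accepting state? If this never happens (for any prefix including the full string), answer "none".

Start in {N}.
Read '0': {N} → {U}.
Read '0': {U} → {V}.
None of the earlier sets intersect F, but {V} does.

2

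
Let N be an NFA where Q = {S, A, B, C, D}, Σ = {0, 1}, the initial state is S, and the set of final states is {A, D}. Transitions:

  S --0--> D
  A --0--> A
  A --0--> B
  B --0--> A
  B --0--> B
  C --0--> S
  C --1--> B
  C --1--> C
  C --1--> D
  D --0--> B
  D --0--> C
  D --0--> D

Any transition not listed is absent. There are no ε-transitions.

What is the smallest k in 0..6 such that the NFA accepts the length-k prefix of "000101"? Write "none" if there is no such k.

Start in {S}.
Read '0': S→{D}; now {D}.
None of the earlier sets intersect F, but {D} does.

1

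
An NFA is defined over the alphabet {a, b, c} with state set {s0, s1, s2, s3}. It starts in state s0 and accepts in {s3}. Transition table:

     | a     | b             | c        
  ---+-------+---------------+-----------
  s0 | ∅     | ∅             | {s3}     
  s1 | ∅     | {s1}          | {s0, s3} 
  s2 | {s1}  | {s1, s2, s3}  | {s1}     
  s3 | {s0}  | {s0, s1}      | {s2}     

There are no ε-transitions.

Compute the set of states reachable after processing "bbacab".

Start in {s0}.
Read 'b': s0→∅; now ∅.
The set is empty and remains empty for the remaining 5 symbols.

∅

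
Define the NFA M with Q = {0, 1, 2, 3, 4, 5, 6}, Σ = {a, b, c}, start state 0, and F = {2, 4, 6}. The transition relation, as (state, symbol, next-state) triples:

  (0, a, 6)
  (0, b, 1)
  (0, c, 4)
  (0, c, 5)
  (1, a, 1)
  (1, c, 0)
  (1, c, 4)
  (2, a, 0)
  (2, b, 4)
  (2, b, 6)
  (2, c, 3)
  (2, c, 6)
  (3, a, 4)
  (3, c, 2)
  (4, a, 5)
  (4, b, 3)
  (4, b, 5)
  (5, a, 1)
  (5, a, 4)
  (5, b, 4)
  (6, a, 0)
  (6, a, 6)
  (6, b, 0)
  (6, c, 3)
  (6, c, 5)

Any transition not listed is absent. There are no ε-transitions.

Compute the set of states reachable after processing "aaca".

Start in {0}.
Read 'a': {0} → {6}.
Read 'a': {6} → {0, 6}.
Read 'c': {0, 6} → {3, 4, 5}.
Read 'a': {3, 4, 5} → {1, 4, 5}.

{1, 4, 5}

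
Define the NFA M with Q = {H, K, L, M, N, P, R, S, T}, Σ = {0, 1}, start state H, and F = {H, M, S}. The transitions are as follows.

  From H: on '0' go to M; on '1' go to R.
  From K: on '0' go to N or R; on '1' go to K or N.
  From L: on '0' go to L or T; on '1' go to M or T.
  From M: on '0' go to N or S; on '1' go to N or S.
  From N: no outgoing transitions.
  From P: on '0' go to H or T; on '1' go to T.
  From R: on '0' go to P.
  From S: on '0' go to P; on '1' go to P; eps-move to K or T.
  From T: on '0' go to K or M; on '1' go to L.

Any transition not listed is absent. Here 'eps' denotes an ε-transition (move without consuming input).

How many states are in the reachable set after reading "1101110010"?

0

Start in {H}.
Read '1': H→{R}; now {R}.
Read '1': R→∅; now ∅.
The set is empty and remains empty for the remaining 8 symbols.
That set has 0 states.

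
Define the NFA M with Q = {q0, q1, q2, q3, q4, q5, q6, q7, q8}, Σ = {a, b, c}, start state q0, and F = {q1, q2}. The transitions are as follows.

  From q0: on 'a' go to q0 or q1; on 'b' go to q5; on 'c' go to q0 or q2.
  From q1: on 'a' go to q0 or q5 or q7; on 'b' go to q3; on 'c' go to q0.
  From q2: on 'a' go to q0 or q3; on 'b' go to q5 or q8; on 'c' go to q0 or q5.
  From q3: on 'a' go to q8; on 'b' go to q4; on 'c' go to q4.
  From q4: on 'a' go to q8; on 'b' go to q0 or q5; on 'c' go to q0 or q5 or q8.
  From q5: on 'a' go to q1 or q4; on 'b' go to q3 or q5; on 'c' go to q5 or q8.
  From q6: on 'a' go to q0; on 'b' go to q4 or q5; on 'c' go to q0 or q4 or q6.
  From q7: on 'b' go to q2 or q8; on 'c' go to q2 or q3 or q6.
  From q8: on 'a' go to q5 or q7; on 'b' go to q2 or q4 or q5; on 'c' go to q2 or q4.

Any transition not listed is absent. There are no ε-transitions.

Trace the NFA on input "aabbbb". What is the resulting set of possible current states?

{q0, q2, q3, q4, q5, q8}

Start in {q0}.
Read 'a': q0→{q0, q1}; now {q0, q1}.
Read 'a': q0→{q0, q1}, q1→{q0, q5, q7}; now {q0, q1, q5, q7}.
Read 'b': q0→{q5}, q1→{q3}, q5→{q3, q5}, q7→{q2, q8}; now {q2, q3, q5, q8}.
Read 'b': q2→{q5, q8}, q3→{q4}, q5→{q3, q5}, q8→{q2, q4, q5}; now {q2, q3, q4, q5, q8}.
Read 'b': q2→{q5, q8}, q3→{q4}, q4→{q0, q5}, q5→{q3, q5}, q8→{q2, q4, q5}; now {q0, q2, q3, q4, q5, q8}.
Read 'b': q0→{q5}, q2→{q5, q8}, q3→{q4}, q4→{q0, q5}, q5→{q3, q5}, q8→{q2, q4, q5}; now {q0, q2, q3, q4, q5, q8}.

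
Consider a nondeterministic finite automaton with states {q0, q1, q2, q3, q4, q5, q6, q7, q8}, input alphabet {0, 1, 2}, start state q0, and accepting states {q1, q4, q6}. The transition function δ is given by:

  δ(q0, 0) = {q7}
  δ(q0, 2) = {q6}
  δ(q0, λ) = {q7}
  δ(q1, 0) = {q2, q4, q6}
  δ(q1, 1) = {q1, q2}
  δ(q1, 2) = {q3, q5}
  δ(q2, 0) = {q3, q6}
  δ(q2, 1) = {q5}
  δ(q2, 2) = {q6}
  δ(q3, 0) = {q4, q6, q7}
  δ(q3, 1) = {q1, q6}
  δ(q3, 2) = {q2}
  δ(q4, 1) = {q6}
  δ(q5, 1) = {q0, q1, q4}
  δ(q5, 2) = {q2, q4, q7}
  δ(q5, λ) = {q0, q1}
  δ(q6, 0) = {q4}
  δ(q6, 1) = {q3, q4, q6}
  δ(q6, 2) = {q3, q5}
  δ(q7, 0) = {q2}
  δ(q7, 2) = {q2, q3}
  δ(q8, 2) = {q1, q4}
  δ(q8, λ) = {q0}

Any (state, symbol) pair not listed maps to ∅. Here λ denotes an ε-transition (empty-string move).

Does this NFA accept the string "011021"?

Start: ε-closure({q0}) = {q0, q7}.
Read '0': q0→{q7}, q7→{q2}; now {q2, q7}.
Read '1': q2→{q5}, q7→∅; union {q5}; ε-closure = {q0, q1, q5, q7}.
Read '1': q0→∅, q1→{q1, q2}, q5→{q0, q1, q4}, q7→∅; union {q0, q1, q2, q4}; ε-closure = {q0, q1, q2, q4, q7}.
Read '0': q0→{q7}, q1→{q2, q4, q6}, q2→{q3, q6}, q4→∅, q7→{q2}; now {q2, q3, q4, q6, q7}.
Read '2': q2→{q6}, q3→{q2}, q4→∅, q6→{q3, q5}, q7→{q2, q3}; union {q2, q3, q5, q6}; ε-closure = {q0, q1, q2, q3, q5, q6, q7}.
Read '1': q0→∅, q1→{q1, q2}, q2→{q5}, q3→{q1, q6}, q5→{q0, q1, q4}, q6→{q3, q4, q6}, q7→∅; union {q0, q1, q2, q3, q4, q5, q6}; ε-closure = {q0, q1, q2, q3, q4, q5, q6, q7}.
The final set {q0, q1, q2, q3, q4, q5, q6, q7} contains the accepting states q1, q4, q6.

Yes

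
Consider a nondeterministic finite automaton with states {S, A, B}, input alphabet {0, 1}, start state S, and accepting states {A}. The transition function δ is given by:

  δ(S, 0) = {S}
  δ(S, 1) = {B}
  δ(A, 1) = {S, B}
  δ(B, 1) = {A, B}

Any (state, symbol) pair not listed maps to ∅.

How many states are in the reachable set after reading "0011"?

2

Start in {S}.
Read '0': S→{S}; now {S}.
Read '0': S→{S}; now {S}.
Read '1': S→{B}; now {B}.
Read '1': B→{A, B}; now {A, B}.
That set has 2 states.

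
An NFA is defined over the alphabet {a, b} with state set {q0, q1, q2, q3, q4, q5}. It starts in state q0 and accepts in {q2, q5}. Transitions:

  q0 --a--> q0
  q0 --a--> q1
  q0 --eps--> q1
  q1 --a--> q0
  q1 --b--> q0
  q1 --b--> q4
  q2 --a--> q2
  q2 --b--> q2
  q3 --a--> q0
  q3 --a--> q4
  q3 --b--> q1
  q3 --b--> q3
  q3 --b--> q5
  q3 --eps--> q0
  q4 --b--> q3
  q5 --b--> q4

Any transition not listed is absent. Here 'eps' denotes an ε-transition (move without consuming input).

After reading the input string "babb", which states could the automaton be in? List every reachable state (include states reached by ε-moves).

{q0, q1, q3, q4}

Start: ε-closure({q0}) = {q0, q1}.
Read 'b': q0→∅, q1→{q0, q4}; union {q0, q4}; ε-closure = {q0, q1, q4}.
Read 'a': q0→{q0, q1}, q1→{q0}, q4→∅; now {q0, q1}.
Read 'b': q0→∅, q1→{q0, q4}; union {q0, q4}; ε-closure = {q0, q1, q4}.
Read 'b': q0→∅, q1→{q0, q4}, q4→{q3}; union {q0, q3, q4}; ε-closure = {q0, q1, q3, q4}.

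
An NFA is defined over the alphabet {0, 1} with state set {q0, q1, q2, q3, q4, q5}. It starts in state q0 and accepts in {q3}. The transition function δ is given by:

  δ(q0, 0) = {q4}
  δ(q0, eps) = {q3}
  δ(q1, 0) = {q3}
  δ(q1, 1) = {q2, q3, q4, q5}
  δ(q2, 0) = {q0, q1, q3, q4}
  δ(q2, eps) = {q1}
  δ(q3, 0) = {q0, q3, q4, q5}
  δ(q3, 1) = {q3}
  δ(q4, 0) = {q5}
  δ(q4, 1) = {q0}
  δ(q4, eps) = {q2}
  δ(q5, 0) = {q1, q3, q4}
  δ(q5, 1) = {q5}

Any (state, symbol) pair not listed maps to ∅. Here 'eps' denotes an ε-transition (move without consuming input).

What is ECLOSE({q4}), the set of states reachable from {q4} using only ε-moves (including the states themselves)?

{q1, q2, q4}

Begin with {q4}.
ε-move q4 → q2; add q2.
ε-move q2 → q1; add q1.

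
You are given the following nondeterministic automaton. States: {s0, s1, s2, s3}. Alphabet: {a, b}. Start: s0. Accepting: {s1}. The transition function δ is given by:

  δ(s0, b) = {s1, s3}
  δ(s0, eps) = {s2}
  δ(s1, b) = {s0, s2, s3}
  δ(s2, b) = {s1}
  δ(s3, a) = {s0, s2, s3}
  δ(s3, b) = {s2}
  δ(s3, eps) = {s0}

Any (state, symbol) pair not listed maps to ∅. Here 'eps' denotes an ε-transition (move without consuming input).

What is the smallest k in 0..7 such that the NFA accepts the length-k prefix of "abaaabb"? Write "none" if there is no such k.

Start: ε-closure({s0}) = {s0, s2}.
Read 'a': s0→∅, s2→∅; now ∅.
The set is empty and remains empty for the remaining 6 symbols.
No reachable set along the way intersects F.

none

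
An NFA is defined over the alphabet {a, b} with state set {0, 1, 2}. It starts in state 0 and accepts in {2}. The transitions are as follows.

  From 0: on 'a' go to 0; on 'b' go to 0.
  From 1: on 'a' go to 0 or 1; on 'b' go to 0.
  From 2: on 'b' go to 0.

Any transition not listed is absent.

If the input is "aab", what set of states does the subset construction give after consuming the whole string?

Start in {0}.
Read 'a': 0→{0}; now {0}.
Read 'a': 0→{0}; now {0}.
Read 'b': 0→{0}; now {0}.

{0}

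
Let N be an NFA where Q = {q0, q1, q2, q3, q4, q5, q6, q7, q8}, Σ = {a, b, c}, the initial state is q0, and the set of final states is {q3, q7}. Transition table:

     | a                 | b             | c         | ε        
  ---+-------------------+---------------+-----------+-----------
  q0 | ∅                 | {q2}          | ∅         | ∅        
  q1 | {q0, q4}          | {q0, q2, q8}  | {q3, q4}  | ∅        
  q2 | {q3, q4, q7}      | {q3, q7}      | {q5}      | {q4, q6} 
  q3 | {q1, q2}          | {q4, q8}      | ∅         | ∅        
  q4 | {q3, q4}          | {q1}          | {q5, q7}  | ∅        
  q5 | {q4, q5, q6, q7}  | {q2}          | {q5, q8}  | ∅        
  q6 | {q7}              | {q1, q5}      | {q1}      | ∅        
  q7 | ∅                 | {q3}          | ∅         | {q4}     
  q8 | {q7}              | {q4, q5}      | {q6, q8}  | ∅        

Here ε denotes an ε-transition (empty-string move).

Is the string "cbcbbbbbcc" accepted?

No

Start in {q0}.
Read 'c': {q0} → ∅.
The set is empty and remains empty for the remaining 9 symbols.
The final set ∅ contains no accepting state.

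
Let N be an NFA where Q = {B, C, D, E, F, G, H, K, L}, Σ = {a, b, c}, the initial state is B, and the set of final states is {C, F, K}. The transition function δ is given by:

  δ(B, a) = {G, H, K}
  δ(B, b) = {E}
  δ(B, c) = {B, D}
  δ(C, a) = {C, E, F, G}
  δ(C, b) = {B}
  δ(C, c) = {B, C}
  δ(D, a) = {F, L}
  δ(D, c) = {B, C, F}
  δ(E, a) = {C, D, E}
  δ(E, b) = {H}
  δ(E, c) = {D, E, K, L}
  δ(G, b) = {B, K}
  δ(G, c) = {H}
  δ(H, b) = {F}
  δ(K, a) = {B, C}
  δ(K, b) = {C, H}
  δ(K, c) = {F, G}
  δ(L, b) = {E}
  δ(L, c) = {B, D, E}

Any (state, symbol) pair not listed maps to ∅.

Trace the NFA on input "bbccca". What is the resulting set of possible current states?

∅

Start in {B}.
Read 'b': {B} → {E}.
Read 'b': {E} → {H}.
Read 'c': {H} → ∅.
The set is empty and remains empty for the remaining 3 symbols.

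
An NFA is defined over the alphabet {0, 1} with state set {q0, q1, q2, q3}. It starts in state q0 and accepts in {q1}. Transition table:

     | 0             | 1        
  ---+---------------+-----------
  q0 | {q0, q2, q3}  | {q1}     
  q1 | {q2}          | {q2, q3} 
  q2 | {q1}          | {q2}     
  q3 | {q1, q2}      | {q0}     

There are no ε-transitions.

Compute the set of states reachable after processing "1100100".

{q1, q2}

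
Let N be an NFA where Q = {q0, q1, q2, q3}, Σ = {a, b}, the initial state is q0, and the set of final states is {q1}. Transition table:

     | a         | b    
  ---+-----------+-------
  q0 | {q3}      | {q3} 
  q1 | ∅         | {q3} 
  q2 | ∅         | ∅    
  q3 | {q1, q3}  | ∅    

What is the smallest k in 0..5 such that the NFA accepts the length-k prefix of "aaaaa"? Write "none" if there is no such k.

Start in {q0}.
Read 'a': {q0} → {q3}.
Read 'a': {q3} → {q1, q3}.
None of the earlier sets intersect F, but {q1, q3} does.

2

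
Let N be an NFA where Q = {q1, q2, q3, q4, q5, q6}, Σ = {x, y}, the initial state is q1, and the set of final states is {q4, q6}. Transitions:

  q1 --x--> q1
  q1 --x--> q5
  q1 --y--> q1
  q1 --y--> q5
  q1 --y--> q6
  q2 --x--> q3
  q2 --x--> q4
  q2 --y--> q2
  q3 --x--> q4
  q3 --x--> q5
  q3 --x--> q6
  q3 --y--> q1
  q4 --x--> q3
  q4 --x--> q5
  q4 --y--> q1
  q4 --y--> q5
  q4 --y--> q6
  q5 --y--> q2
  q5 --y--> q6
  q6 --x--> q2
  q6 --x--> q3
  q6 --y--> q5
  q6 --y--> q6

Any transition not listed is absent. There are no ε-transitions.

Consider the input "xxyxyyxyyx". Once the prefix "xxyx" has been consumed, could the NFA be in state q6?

No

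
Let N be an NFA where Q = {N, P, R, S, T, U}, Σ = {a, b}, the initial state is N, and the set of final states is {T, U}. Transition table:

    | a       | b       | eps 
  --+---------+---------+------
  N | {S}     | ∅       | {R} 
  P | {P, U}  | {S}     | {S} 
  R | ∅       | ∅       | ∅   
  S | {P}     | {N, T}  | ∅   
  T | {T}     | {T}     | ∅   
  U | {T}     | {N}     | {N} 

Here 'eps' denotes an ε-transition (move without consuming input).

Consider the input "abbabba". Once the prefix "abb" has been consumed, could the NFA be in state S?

No

Start: ε-closure({N}) = {N, R}.
Read 'a': N→{S}, R→∅; now {S}.
Read 'b': S→{N, T}; union {N, T}; ε-closure = {N, R, T}.
Read 'b': N→∅, R→∅, T→{T}; now {T}.
State S is not in {T}.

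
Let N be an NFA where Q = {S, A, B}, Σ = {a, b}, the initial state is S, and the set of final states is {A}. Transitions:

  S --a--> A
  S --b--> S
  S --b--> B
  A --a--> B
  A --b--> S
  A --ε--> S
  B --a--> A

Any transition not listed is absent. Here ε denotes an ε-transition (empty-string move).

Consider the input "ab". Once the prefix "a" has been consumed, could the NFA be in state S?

Yes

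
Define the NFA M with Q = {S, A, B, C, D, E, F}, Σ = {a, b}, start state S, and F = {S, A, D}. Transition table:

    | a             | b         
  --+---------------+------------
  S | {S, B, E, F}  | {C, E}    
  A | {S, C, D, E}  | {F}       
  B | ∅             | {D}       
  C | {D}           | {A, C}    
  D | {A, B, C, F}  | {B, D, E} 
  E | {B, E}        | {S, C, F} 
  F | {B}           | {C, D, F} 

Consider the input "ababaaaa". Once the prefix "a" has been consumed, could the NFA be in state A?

Start in {S}.
Read 'a': {S} → {S, B, E, F}.
State A is not in {S, B, E, F}.

No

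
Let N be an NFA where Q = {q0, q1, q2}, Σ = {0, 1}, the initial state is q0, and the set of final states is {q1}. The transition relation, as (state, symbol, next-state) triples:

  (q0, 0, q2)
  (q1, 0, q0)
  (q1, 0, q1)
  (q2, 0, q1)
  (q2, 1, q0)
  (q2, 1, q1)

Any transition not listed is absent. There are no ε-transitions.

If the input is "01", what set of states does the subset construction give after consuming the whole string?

{q0, q1}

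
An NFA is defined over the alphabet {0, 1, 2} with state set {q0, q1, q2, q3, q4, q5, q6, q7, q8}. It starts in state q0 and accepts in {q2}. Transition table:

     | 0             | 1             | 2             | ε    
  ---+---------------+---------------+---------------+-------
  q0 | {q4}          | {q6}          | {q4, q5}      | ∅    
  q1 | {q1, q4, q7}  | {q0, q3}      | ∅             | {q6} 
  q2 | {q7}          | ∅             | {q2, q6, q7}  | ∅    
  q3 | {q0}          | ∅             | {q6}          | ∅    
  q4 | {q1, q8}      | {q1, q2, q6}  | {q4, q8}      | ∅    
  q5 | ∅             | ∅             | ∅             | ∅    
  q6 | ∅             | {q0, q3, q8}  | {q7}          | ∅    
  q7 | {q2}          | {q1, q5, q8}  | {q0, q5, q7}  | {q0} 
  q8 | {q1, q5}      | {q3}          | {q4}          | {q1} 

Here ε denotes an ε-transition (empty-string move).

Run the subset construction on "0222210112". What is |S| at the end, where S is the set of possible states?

Start in {q0}.
Read '0': {q0} → {q4}.
Read '2': {q4} → {q1, q4, q6, q8}.
Read '2': {q1, q4, q6, q8} → {q0, q1, q4, q6, q7, q8}.
Read '2': {q0, q1, q4, q6, q7, q8} → {q0, q1, q4, q5, q6, q7, q8}.
Read '2': {q0, q1, q4, q5, q6, q7, q8} → {q0, q1, q4, q5, q6, q7, q8}.
Read '1': {q0, q1, q4, q5, q6, q7, q8} → {q0, q1, q2, q3, q5, q6, q8}.
Read '0': {q0, q1, q2, q3, q5, q6, q8} → {q0, q1, q4, q5, q6, q7}.
Read '1': {q0, q1, q4, q5, q6, q7} → {q0, q1, q2, q3, q5, q6, q8}.
Read '1': {q0, q1, q2, q3, q5, q6, q8} → {q0, q1, q3, q6, q8}.
Read '2': {q0, q1, q3, q6, q8} → {q0, q4, q5, q6, q7}.
That set has 5 states.

5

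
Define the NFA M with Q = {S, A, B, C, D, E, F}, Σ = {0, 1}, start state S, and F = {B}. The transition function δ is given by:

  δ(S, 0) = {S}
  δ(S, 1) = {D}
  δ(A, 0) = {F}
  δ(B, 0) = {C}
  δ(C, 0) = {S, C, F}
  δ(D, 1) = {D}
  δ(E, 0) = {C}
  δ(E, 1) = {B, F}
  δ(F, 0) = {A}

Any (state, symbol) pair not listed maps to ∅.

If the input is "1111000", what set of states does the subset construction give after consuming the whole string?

∅

Start in {S}.
Read '1': {S} → {D}.
Read '1': {D} → {D}.
Read '1': {D} → {D}.
Read '1': {D} → {D}.
Read '0': {D} → ∅.
The set is empty and remains empty for the remaining 2 symbols.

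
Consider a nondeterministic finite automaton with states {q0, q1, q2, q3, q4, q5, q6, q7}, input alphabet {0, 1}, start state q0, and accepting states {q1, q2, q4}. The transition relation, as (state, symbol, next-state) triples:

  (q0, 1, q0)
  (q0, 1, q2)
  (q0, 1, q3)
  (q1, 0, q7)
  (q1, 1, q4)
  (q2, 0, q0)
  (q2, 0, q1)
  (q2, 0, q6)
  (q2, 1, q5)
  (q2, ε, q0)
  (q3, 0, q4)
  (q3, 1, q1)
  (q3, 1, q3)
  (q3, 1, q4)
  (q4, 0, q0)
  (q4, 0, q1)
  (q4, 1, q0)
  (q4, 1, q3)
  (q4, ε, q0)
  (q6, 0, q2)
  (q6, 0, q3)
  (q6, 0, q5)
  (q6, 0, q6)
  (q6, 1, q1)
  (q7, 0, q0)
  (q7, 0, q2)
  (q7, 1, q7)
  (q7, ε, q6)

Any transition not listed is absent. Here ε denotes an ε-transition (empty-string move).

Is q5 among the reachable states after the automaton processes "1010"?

Start in {q0}.
Read '1': q0→{q0, q2, q3}; now {q0, q2, q3}.
Read '0': q0→∅, q2→{q0, q1, q6}, q3→{q4}; now {q0, q1, q4, q6}.
Read '1': q0→{q0, q2, q3}, q1→{q4}, q4→{q0, q3}, q6→{q1}; now {q0, q1, q2, q3, q4}.
Read '0': q0→∅, q1→{q7}, q2→{q0, q1, q6}, q3→{q4}, q4→{q0, q1}; now {q0, q1, q4, q6, q7}.
State q5 is not in {q0, q1, q4, q6, q7}.

No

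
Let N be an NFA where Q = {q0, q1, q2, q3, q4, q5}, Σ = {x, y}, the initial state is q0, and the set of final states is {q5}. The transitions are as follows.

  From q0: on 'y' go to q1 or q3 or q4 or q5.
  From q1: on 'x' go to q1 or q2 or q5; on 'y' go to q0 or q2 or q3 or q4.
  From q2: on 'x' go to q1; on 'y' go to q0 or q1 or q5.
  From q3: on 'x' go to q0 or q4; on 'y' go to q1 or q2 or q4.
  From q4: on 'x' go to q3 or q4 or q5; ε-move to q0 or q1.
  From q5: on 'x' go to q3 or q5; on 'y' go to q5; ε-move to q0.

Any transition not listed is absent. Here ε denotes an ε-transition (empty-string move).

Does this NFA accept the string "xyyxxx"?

No

Start in {q0}.
Read 'x': {q0} → ∅.
The set is empty and remains empty for the remaining 5 symbols.
The final set ∅ contains no accepting state.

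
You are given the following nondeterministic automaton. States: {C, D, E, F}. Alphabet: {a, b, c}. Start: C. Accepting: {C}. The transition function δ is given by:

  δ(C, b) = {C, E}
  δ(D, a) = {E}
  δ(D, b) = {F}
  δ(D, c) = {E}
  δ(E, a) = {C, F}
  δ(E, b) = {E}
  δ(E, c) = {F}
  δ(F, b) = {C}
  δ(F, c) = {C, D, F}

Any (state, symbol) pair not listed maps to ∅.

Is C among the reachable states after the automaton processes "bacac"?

No

Start in {C}.
Read 'b': {C} → {C, E}.
Read 'a': {C, E} → {C, F}.
Read 'c': {C, F} → {C, D, F}.
Read 'a': {C, D, F} → {E}.
Read 'c': {E} → {F}.
State C is not in {F}.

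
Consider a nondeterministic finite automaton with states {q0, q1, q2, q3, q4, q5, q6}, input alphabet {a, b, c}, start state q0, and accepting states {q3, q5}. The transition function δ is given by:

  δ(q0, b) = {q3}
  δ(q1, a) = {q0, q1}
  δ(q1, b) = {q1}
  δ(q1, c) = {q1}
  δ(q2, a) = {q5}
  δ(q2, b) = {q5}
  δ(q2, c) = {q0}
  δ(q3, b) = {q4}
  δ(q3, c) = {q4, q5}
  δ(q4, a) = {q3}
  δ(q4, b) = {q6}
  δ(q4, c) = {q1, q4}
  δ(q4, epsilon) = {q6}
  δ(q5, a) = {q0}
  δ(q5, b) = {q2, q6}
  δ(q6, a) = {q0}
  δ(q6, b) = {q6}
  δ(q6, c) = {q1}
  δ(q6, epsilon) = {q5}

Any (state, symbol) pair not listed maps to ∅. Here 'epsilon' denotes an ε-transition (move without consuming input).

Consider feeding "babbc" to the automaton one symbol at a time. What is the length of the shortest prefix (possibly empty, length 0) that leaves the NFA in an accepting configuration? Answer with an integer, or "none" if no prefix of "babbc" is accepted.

Start in {q0}.
Read 'b': {q0} → {q3}.
None of the earlier sets intersect F, but {q3} does.

1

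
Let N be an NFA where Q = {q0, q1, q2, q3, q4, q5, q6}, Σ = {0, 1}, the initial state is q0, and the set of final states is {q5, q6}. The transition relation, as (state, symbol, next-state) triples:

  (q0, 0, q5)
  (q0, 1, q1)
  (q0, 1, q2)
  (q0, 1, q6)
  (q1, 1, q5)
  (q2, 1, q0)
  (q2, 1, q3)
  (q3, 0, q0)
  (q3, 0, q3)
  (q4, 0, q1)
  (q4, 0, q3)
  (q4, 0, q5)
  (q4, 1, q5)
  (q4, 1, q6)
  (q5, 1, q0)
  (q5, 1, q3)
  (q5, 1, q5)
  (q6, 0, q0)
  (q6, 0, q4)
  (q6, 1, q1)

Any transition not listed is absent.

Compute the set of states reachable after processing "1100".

{q0, q3, q5}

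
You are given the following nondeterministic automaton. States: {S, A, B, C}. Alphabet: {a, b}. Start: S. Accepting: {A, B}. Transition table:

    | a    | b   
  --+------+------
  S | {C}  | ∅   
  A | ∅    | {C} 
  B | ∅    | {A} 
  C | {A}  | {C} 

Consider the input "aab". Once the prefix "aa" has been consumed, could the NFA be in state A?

Yes

Start in {S}.
Read 'a': S→{C}; now {C}.
Read 'a': C→{A}; now {A}.
State A is in {A}.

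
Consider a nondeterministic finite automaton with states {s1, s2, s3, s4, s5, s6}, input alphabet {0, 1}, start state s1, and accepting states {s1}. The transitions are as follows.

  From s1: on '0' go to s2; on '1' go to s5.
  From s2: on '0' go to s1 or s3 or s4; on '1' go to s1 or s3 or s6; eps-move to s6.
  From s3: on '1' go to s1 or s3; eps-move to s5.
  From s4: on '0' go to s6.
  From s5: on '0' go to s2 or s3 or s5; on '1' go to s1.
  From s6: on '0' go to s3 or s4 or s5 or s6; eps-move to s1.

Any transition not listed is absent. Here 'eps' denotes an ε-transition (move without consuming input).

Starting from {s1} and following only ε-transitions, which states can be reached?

Begin with {s1}.
No ε-moves leave this set, so the closure equals the set itself.

{s1}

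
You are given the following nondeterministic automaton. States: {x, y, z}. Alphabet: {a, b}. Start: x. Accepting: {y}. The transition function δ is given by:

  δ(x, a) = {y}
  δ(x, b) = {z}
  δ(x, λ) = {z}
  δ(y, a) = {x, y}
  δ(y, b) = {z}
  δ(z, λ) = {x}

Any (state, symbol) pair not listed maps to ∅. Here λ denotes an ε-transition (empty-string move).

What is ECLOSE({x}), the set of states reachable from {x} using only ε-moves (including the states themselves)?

Begin with {x}.
ε-move x → z; add z.

{x, z}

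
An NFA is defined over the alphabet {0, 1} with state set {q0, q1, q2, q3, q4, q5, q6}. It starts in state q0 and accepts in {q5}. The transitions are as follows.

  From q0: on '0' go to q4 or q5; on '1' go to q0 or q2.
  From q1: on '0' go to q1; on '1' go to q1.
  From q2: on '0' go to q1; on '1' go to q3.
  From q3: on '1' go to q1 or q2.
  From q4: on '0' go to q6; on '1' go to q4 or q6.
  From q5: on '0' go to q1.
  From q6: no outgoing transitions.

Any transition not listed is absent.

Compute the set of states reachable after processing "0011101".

{q1}

Start in {q0}.
Read '0': {q0} → {q4, q5}.
Read '0': {q4, q5} → {q1, q6}.
Read '1': {q1, q6} → {q1}.
Read '1': {q1} → {q1}.
Read '1': {q1} → {q1}.
Read '0': {q1} → {q1}.
Read '1': {q1} → {q1}.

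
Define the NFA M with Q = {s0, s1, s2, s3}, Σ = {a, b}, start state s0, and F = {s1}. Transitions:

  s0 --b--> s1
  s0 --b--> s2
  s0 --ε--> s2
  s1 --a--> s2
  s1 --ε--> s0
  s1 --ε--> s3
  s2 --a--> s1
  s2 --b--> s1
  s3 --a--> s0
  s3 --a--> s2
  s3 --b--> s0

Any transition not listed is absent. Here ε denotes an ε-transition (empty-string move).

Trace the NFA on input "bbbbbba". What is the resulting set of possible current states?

Start: ε-closure({s0}) = {s0, s2}.
Read 'b': s0→{s1, s2}, s2→{s1}; union {s1, s2}; ε-closure = {s0, s1, s2, s3}.
Read 'b': s0→{s1, s2}, s1→∅, s2→{s1}, s3→{s0}; union {s0, s1, s2}; ε-closure = {s0, s1, s2, s3}.
Read 'b': s0→{s1, s2}, s1→∅, s2→{s1}, s3→{s0}; union {s0, s1, s2}; ε-closure = {s0, s1, s2, s3}.
Read 'b': s0→{s1, s2}, s1→∅, s2→{s1}, s3→{s0}; union {s0, s1, s2}; ε-closure = {s0, s1, s2, s3}.
Read 'b': s0→{s1, s2}, s1→∅, s2→{s1}, s3→{s0}; union {s0, s1, s2}; ε-closure = {s0, s1, s2, s3}.
Read 'b': s0→{s1, s2}, s1→∅, s2→{s1}, s3→{s0}; union {s0, s1, s2}; ε-closure = {s0, s1, s2, s3}.
Read 'a': s0→∅, s1→{s2}, s2→{s1}, s3→{s0, s2}; union {s0, s1, s2}; ε-closure = {s0, s1, s2, s3}.

{s0, s1, s2, s3}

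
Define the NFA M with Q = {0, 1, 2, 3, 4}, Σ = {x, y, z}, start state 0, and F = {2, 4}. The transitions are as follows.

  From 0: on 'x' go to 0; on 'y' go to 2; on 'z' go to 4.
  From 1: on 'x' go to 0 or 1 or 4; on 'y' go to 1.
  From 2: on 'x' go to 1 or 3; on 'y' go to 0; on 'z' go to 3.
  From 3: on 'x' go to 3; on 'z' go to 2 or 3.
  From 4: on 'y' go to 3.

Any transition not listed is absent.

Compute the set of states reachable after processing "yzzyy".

{2}

Start in {0}.
Read 'y': {0} → {2}.
Read 'z': {2} → {3}.
Read 'z': {3} → {2, 3}.
Read 'y': {2, 3} → {0}.
Read 'y': {0} → {2}.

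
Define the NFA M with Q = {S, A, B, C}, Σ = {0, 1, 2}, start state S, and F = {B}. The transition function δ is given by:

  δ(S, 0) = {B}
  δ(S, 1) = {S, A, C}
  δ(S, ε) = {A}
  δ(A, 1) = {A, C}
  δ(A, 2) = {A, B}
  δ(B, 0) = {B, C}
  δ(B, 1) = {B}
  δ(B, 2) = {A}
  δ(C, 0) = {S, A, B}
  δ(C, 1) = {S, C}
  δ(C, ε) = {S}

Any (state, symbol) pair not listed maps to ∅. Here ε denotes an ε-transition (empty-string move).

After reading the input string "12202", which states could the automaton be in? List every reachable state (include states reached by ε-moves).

{A, B}

Start: ε-closure({S}) = {S, A}.
Read '1': {S, A} → {S, A, C}.
Read '2': {S, A, C} → {A, B}.
Read '2': {A, B} → {A, B}.
Read '0': {A, B} → {S, A, B, C}.
Read '2': {S, A, B, C} → {A, B}.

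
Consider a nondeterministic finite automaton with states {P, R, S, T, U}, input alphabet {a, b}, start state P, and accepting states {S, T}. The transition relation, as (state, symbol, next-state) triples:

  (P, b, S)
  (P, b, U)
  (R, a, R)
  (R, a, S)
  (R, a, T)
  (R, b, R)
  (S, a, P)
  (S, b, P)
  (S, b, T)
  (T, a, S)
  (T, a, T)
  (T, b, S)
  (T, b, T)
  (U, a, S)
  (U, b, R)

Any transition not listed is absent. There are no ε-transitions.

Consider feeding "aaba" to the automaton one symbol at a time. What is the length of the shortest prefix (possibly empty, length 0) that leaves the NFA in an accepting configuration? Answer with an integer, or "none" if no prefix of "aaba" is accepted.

none

Start in {P}.
Read 'a': P→∅; now ∅.
The set is empty and remains empty for the remaining 3 symbols.
No reachable set along the way intersects F.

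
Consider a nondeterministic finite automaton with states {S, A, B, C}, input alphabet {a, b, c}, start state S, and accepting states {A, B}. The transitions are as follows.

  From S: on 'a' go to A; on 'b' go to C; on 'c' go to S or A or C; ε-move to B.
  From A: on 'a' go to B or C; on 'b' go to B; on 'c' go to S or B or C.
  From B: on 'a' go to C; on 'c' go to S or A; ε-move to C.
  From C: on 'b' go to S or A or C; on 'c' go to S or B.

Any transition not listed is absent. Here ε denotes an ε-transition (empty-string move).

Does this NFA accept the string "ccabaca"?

Yes

Start: ε-closure({S}) = {S, B, C}.
Read 'c': S→{S, A, C}, B→{S, A}, C→{S, B}; now {S, A, B, C}.
Read 'c': S→{S, A, C}, A→{S, B, C}, B→{S, A}, C→{S, B}; now {S, A, B, C}.
Read 'a': S→{A}, A→{B, C}, B→{C}, C→∅; now {A, B, C}.
Read 'b': A→{B}, B→∅, C→{S, A, C}; now {S, A, B, C}.
Read 'a': S→{A}, A→{B, C}, B→{C}, C→∅; now {A, B, C}.
Read 'c': A→{S, B, C}, B→{S, A}, C→{S, B}; now {S, A, B, C}.
Read 'a': S→{A}, A→{B, C}, B→{C}, C→∅; now {A, B, C}.
The final set {A, B, C} contains the accepting states A, B.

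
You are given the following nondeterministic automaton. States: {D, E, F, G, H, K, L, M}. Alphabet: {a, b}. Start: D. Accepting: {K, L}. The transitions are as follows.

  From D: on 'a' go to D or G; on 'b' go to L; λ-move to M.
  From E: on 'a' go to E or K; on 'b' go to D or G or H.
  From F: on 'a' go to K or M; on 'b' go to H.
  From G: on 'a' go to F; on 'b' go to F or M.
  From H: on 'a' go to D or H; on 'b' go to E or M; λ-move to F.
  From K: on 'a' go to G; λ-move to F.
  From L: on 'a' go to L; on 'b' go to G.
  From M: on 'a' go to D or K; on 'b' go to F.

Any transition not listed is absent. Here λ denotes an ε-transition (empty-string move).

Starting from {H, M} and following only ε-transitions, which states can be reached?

Begin with {H, M}.
ε-move H → F; add F.

{F, H, M}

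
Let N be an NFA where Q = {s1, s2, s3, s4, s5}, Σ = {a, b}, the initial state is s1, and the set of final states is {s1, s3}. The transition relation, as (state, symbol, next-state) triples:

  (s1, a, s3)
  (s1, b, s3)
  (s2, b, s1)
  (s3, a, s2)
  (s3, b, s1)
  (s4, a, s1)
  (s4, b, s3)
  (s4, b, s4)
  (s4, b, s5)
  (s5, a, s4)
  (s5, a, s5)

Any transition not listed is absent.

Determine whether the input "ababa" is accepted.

Yes

Start in {s1}.
Read 'a': s1→{s3}; now {s3}.
Read 'b': s3→{s1}; now {s1}.
Read 'a': s1→{s3}; now {s3}.
Read 'b': s3→{s1}; now {s1}.
Read 'a': s1→{s3}; now {s3}.
The final set {s3} contains the accepting state s3.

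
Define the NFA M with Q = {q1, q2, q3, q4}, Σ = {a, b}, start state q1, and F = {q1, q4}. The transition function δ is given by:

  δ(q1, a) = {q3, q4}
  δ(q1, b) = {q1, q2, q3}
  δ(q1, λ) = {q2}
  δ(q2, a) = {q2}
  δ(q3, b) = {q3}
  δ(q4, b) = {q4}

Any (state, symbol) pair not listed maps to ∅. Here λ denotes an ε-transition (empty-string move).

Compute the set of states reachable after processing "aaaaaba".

∅

Start: ε-closure({q1}) = {q1, q2}.
Read 'a': q1→{q3, q4}, q2→{q2}; now {q2, q3, q4}.
Read 'a': q2→{q2}, q3→∅, q4→∅; now {q2}.
Read 'a': q2→{q2}; now {q2}.
Read 'a': q2→{q2}; now {q2}.
Read 'a': q2→{q2}; now {q2}.
Read 'b': q2→∅; now ∅.
The set is empty and remains empty for the remaining 1 symbol.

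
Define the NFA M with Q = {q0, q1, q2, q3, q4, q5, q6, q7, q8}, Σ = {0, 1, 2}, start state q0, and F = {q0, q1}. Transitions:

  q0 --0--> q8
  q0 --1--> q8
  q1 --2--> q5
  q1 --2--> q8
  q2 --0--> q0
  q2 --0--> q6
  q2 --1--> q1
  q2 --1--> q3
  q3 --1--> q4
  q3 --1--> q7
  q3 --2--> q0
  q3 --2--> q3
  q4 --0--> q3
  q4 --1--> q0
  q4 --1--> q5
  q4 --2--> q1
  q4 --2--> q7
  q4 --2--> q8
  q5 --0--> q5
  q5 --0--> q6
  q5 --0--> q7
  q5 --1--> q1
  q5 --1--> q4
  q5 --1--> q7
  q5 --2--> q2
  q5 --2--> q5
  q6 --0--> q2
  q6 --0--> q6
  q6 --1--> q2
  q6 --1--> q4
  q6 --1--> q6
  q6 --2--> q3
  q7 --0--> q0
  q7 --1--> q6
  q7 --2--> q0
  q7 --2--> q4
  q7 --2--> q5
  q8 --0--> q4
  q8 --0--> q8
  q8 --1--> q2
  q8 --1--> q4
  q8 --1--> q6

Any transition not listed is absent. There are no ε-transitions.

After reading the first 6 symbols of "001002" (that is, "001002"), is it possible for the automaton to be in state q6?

No

Start in {q0}.
Read '0': q0→{q8}; now {q8}.
Read '0': q8→{q4, q8}; now {q4, q8}.
Read '1': q4→{q0, q5}, q8→{q2, q4, q6}; now {q0, q2, q4, q5, q6}.
Read '0': q0→{q8}, q2→{q0, q6}, q4→{q3}, q5→{q5, q6, q7}, q6→{q2, q6}; now {q0, q2, q3, q5, q6, q7, q8}.
Read '0': q0→{q8}, q2→{q0, q6}, q3→∅, q5→{q5, q6, q7}, q6→{q2, q6}, q7→{q0}, q8→{q4, q8}; now {q0, q2, q4, q5, q6, q7, q8}.
Read '2': q0→∅, q2→∅, q4→{q1, q7, q8}, q5→{q2, q5}, q6→{q3}, q7→{q0, q4, q5}, q8→∅; now {q0, q1, q2, q3, q4, q5, q7, q8}.
State q6 is not in {q0, q1, q2, q3, q4, q5, q7, q8}.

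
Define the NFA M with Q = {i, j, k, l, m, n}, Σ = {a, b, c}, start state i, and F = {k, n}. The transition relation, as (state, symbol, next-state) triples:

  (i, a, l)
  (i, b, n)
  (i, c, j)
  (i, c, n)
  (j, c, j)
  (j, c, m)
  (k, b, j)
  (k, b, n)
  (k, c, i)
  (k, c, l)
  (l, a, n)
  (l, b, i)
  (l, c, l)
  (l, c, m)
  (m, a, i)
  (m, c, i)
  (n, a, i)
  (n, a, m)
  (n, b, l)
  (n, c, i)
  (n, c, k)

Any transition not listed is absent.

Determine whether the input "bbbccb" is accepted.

Start in {i}.
Read 'b': i→{n}; now {n}.
Read 'b': n→{l}; now {l}.
Read 'b': l→{i}; now {i}.
Read 'c': i→{j, n}; now {j, n}.
Read 'c': j→{j, m}, n→{i, k}; now {i, j, k, m}.
Read 'b': i→{n}, j→∅, k→{j, n}, m→∅; now {j, n}.
The final set {j, n} contains the accepting state n.

Yes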